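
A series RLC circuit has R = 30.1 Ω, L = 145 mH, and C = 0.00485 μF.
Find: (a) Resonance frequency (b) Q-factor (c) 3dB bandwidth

Step 1 — Resonance condition Im(Z)=0 gives ω₀ = 1/√(LC).
Step 2 — ω₀ = 1/√(0.145·4.85e-09) = 3.771e+04 rad/s.
Step 3 — f₀ = ω₀/(2π) = 6002 Hz.
Step 4 — Series Q: Q = ω₀L/R = 3.771e+04·0.145/30.1 = 181.7.
Step 5 — 3dB bandwidth: Δω = ω₀/Q = 207.6 rad/s; BW = Δω/(2π) = 33.04 Hz.

(a) f₀ = 6002 Hz  (b) Q = 181.7  (c) BW = 33.04 Hz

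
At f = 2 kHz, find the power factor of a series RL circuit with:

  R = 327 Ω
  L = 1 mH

Step 1 — Angular frequency: ω = 2π·f = 2π·2000 = 1.257e+04 rad/s.
Step 2 — Component impedances:
  R: Z = R = 327 Ω
  L: Z = jωL = j·1.257e+04·0.001 = 0 + j12.57 Ω
Step 3 — Series combination: Z_total = R + L = 327 + j12.57 Ω = 327.2∠2.2° Ω.
Step 4 — Power factor: PF = cos(φ) = Re(Z)/|Z| = 327/327.24 = 0.9993.
Step 5 — Type: Im(Z) = 12.57 ⇒ lagging (phase φ = 2.2°).

PF = 0.9993 (lagging, φ = 2.2°)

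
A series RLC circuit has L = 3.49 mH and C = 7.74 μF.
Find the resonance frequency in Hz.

Step 1 — Resonance condition Im(Z)=0 gives ω₀ = 1/√(LC).
Step 2 — ω₀ = 1/√(0.00349·7.74e-06) = 6084 rad/s.
Step 3 — f₀ = ω₀/(2π) = 968.4 Hz.

f₀ = 968.4 Hz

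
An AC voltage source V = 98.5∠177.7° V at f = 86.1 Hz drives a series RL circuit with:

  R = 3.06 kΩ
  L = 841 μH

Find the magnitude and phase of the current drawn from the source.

Step 1 — Angular frequency: ω = 2π·f = 2π·86.1 = 541 rad/s.
Step 2 — Component impedances:
  R: Z = R = 3060 Ω
  L: Z = jωL = j·541·0.000841 = 0 + j0.455 Ω
Step 3 — Series combination: Z_total = R + L = 3060 + j0.455 Ω = 3060∠0.0° Ω.
Step 4 — Source phasor: V = 98.5∠177.7° V = -98.42 + j3.953 V.
Step 5 — Ohm's law: I = V / Z_total = (-98.42 + j3.953) / (3060 + j0.455) = -0.03216 + j0.001297 A.
Step 6 — Convert to polar: |I| = 0.03219 A, ∠I = 177.7°.

I = 0.03219∠177.7° A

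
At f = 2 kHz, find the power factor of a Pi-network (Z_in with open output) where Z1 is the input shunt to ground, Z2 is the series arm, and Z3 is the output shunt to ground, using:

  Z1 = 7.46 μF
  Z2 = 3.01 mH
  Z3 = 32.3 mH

Step 1 — Angular frequency: ω = 2π·f = 2π·2000 = 1.257e+04 rad/s.
Step 2 — Component impedances:
  Z1: Z = 1/(jωC) = -j/(ω·C) = 0 - j10.67 Ω
  Z2: Z = jωL = j·1.257e+04·0.00301 = 0 + j37.82 Ω
  Z3: Z = jωL = j·1.257e+04·0.0323 = 0 + j405.9 Ω
Step 3 — With open output, the series arm Z2 and the output shunt Z3 appear in series to ground: Z2 + Z3 = 0 + j443.7 Ω.
Step 4 — Parallel with input shunt Z1: Z_in = Z1 || (Z2 + Z3) = 0 - j10.93 Ω = 10.93∠-90.0° Ω.
Step 5 — Power factor: PF = cos(φ) = Re(Z)/|Z| = 0/10.93 = 0.
Step 6 — Type: Im(Z) = -10.93 ⇒ leading (phase φ = -90.0°).

PF = 0 (leading, φ = -90.0°)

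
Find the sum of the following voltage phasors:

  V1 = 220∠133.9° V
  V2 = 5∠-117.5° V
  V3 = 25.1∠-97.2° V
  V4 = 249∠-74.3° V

Step 1 — Convert each phasor to rectangular form:
  V1 = 220·(cos(133.9°) + j·sin(133.9°)) = -152.5 + j158.5 V
  V2 = 5·(cos(-117.5°) + j·sin(-117.5°)) = -2.309 - j4.435 V
  V3 = 25.1·(cos(-97.2°) + j·sin(-97.2°)) = -3.146 - j24.9 V
  V4 = 249·(cos(-74.3°) + j·sin(-74.3°)) = 67.38 - j239.7 V
Step 2 — Sum components: V_total = -90.62 - j110.5 V.
Step 3 — Convert to polar: |V_total| = 142.9 V, ∠V_total = -129.3°.

V_total = 142.9∠-129.3° V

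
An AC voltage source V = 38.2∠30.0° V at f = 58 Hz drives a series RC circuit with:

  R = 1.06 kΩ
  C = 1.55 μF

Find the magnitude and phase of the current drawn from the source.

Step 1 — Angular frequency: ω = 2π·f = 2π·58 = 364.4 rad/s.
Step 2 — Component impedances:
  R: Z = R = 1060 Ω
  C: Z = 1/(jωC) = -j/(ω·C) = 0 - j1770 Ω
Step 3 — Series combination: Z_total = R + C = 1060 - j1770 Ω = 2063∠-59.1° Ω.
Step 4 — Source phasor: V = 38.2∠30.0° V = 33.08 + j19.1 V.
Step 5 — Ohm's law: I = V / Z_total = (33.08 + j19.1) / (1060 - j1770) = 0.0002944 + j0.01851 A.
Step 6 — Convert to polar: |I| = 0.01851 A, ∠I = 89.1°.

I = 0.01851∠89.1° A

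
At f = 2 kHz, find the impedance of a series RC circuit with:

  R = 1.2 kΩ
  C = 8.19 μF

Step 1 — Angular frequency: ω = 2π·f = 2π·2000 = 1.257e+04 rad/s.
Step 2 — Component impedances:
  R: Z = R = 1200 Ω
  C: Z = 1/(jωC) = -j/(ω·C) = 0 - j9.716 Ω
Step 3 — Series combination: Z_total = R + C = 1200 - j9.716 Ω = 1200∠-0.5° Ω.

Z = 1200 - j9.716 Ω = 1200∠-0.5° Ω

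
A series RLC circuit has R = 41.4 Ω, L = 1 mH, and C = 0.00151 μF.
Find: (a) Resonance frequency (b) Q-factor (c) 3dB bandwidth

Step 1 — Resonance: ω₀ = 1/√(LC) = 1/√(0.001·1.51e-09) = 8.138e+05 rad/s.
Step 2 — f₀ = ω₀/(2π) = 1.295e+05 Hz.
Step 3 — Series Q: Q = ω₀L/R = 8.138e+05·0.001/41.4 = 19.66.
Step 4 — Bandwidth: Δω = ω₀/Q = 4.14e+04 rad/s; BW = Δω/(2π) = 6589 Hz.

(a) f₀ = 1.295e+05 Hz  (b) Q = 19.66  (c) BW = 6589 Hz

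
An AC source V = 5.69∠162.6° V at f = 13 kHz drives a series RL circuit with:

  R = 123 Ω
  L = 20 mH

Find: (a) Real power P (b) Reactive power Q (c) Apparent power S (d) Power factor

Step 1 — Angular frequency: ω = 2π·f = 2π·1.3e+04 = 8.168e+04 rad/s.
Step 2 — Component impedances:
  R: Z = R = 123 Ω
  L: Z = jωL = j·8.168e+04·0.02 = 0 + j1634 Ω
Step 3 — Series combination: Z_total = R + L = 123 + j1634 Ω = 1638∠85.7° Ω.
Step 4 — Source phasor: V = 5.69∠162.6° V = -5.43 + j1.702 V.
Step 5 — Current: I = V / Z = 0.0007869 + j0.003383 A = 0.003473∠76.9° A.
Step 6 — Complex power: S = V·I* = 0.001484 + j0.01971 VA.
Step 7 — Real power: P = Re(S) = 0.001484 W.
Step 8 — Reactive power: Q = Im(S) = 0.01971 VAR.
Step 9 — Apparent power: |S| = 0.01976 VA.
Step 10 — Power factor: PF = P/|S| = 0.07508 (lagging).

(a) P = 0.001484 W  (b) Q = 0.01971 VAR  (c) S = 0.01976 VA  (d) PF = 0.07508 (lagging)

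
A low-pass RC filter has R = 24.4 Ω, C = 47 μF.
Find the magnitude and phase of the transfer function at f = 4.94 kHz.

Step 1 — Angular frequency: ω = 2π·4940 = 3.104e+04 rad/s.
Step 2 — Transfer function: H(jω) = 1/(1 + jωRC).
Step 3 — Denominator: 1 + jωRC = 1 + j·3.104e+04·24.4·4.7e-05 = 1 + j35.6.
Step 4 — H = 0.0007886 - j0.02807.
Step 5 — Magnitude: |H| = 0.02808 (-31.0 dB); phase: φ = -88.4°.

|H| = 0.02808 (-31.0 dB), φ = -88.4°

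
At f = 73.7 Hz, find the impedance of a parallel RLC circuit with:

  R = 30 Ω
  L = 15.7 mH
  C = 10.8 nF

Step 1 — Angular frequency: ω = 2π·f = 2π·73.7 = 463.1 rad/s.
Step 2 — Component impedances:
  R: Z = R = 30 Ω
  L: Z = jωL = j·463.1·0.0157 = 0 + j7.27 Ω
  C: Z = 1/(jωC) = -j/(ω·C) = 0 - j2e+05 Ω
Step 3 — Parallel combination: 1/Z_total = 1/R + 1/L + 1/C; Z_total = 1.664 + j6.867 Ω = 7.066∠76.4° Ω.

Z = 1.664 + j6.867 Ω = 7.066∠76.4° Ω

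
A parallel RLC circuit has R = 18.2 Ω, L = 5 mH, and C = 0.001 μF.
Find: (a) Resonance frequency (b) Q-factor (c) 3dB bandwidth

Step 1 — Resonance: ω₀ = 1/√(LC) = 1/√(0.005·1e-09) = 4.472e+05 rad/s.
Step 2 — f₀ = ω₀/(2π) = 7.118e+04 Hz.
Step 3 — Parallel Q: Q = R/(ω₀L) = 18.2/(4.472e+05·0.005) = 0.008139.
Step 4 — Bandwidth: Δω = ω₀/Q = 5.495e+07 rad/s; BW = Δω/(2π) = 8.745e+06 Hz.

(a) f₀ = 7.118e+04 Hz  (b) Q = 0.008139  (c) BW = 8.745e+06 Hz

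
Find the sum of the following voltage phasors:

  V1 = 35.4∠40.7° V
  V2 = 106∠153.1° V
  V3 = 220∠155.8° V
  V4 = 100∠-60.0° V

Step 1 — Convert each phasor to rectangular form:
  V1 = 35.4·(cos(40.7°) + j·sin(40.7°)) = 26.84 + j23.08 V
  V2 = 106·(cos(153.1°) + j·sin(153.1°)) = -94.53 + j47.96 V
  V3 = 220·(cos(155.8°) + j·sin(155.8°)) = -200.7 + j90.18 V
  V4 = 100·(cos(-60.0°) + j·sin(-60.0°)) = 50 - j86.6 V
Step 2 — Sum components: V_total = -218.4 + j74.62 V.
Step 3 — Convert to polar: |V_total| = 230.8 V, ∠V_total = 161.1°.

V_total = 230.8∠161.1° V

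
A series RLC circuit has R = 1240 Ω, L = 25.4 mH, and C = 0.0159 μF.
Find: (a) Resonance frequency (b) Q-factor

Step 1 — Resonance condition Im(Z)=0 gives ω₀ = 1/√(LC).
Step 2 — ω₀ = 1/√(0.0254·1.59e-08) = 4.976e+04 rad/s.
Step 3 — f₀ = ω₀/(2π) = 7920 Hz.
Step 4 — Series Q: Q = ω₀L/R = 4.976e+04·0.0254/1240 = 1.019.

(a) f₀ = 7920 Hz  (b) Q = 1.019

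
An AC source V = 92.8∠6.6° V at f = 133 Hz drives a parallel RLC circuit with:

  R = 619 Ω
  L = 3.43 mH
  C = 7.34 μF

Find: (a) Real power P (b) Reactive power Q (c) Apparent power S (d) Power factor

Step 1 — Angular frequency: ω = 2π·f = 2π·133 = 835.7 rad/s.
Step 2 — Component impedances:
  R: Z = R = 619 Ω
  L: Z = jωL = j·835.7·0.00343 = 0 + j2.866 Ω
  C: Z = 1/(jωC) = -j/(ω·C) = 0 - j163 Ω
Step 3 — Parallel combination: 1/Z_total = 1/R + 1/L + 1/C; Z_total = 0.01375 + j2.918 Ω = 2.918∠89.7° Ω.
Step 4 — Source phasor: V = 92.8∠6.6° V = 92.18 + j10.67 V.
Step 5 — Current: I = V / Z = 3.805 - j31.58 A = 31.81∠-83.1° A.
Step 6 — Complex power: S = V·I* = 13.91 + j2952 VA.
Step 7 — Real power: P = Re(S) = 13.91 W.
Step 8 — Reactive power: Q = Im(S) = 2952 VAR.
Step 9 — Apparent power: |S| = 2952 VA.
Step 10 — Power factor: PF = P/|S| = 0.004713 (lagging).

(a) P = 13.91 W  (b) Q = 2952 VAR  (c) S = 2952 VA  (d) PF = 0.004713 (lagging)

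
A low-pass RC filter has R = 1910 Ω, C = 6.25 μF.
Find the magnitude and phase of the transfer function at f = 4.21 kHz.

Step 1 — Angular frequency: ω = 2π·4210 = 2.645e+04 rad/s.
Step 2 — Transfer function: H(jω) = 1/(1 + jωRC).
Step 3 — Denominator: 1 + jωRC = 1 + j·2.645e+04·1910·6.25e-06 = 1 + j315.8.
Step 4 — H = 1.003e-05 - j0.003167.
Step 5 — Magnitude: |H| = 0.003167 (-50.0 dB); phase: φ = -89.8°.

|H| = 0.003167 (-50.0 dB), φ = -89.8°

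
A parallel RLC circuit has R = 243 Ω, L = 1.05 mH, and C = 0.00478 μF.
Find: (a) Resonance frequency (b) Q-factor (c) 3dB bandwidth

Step 1 — Resonance: ω₀ = 1/√(LC) = 1/√(0.00105·4.78e-09) = 4.464e+05 rad/s.
Step 2 — f₀ = ω₀/(2π) = 7.104e+04 Hz.
Step 3 — Parallel Q: Q = R/(ω₀L) = 243/(4.464e+05·0.00105) = 0.5185.
Step 4 — Bandwidth: Δω = ω₀/Q = 8.609e+05 rad/s; BW = Δω/(2π) = 1.37e+05 Hz.

(a) f₀ = 7.104e+04 Hz  (b) Q = 0.5185  (c) BW = 1.37e+05 Hz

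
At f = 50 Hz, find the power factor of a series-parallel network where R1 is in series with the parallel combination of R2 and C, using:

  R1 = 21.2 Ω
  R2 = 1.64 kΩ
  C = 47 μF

Step 1 — Angular frequency: ω = 2π·f = 2π·50 = 314.2 rad/s.
Step 2 — Component impedances:
  R1: Z = R = 21.2 Ω
  R2: Z = R = 1640 Ω
  C: Z = 1/(jωC) = -j/(ω·C) = 0 - j67.73 Ω
Step 3 — Parallel branch: R2 || C = 1/(1/R2 + 1/C) = 2.792 - j67.61 Ω.
Step 4 — Series with R1: Z_total = R1 + (R2 || C) = 23.99 - j67.61 Ω = 71.74∠-70.5° Ω.
Step 5 — Power factor: PF = cos(φ) = Re(Z)/|Z| = 23.99/71.74 = 0.3344.
Step 6 — Type: Im(Z) = -67.61 ⇒ leading (phase φ = -70.5°).

PF = 0.3344 (leading, φ = -70.5°)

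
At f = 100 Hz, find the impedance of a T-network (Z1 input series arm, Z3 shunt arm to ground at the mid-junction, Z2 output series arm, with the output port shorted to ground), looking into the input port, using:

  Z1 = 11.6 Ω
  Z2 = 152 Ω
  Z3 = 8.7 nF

Step 1 — Angular frequency: ω = 2π·f = 2π·100 = 628.3 rad/s.
Step 2 — Component impedances:
  Z1: Z = R = 11.6 Ω
  Z2: Z = R = 152 Ω
  Z3: Z = 1/(jωC) = -j/(ω·C) = 0 - j1.829e+05 Ω
Step 3 — With the output port shorted to ground, the output series arm Z2 runs from the junction to ground; the shunt arm Z3 also runs from the junction to ground. They appear in parallel: Z3 || Z2 = 152 - j0.1263 Ω.
Step 4 — Series with input arm Z1: Z_in = Z1 + (Z3 || Z2) = 163.6 - j0.1263 Ω = 163.6∠-0.0° Ω.

Z = 163.6 - j0.1263 Ω = 163.6∠-0.0° Ω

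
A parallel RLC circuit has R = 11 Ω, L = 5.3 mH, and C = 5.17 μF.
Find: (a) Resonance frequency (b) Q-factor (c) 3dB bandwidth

Step 1 — Resonance: ω₀ = 1/√(LC) = 1/√(0.0053·5.17e-06) = 6041 rad/s.
Step 2 — f₀ = ω₀/(2π) = 961.5 Hz.
Step 3 — Parallel Q: Q = R/(ω₀L) = 11/(6041·0.0053) = 0.3436.
Step 4 — Bandwidth: Δω = ω₀/Q = 1.758e+04 rad/s; BW = Δω/(2π) = 2799 Hz.

(a) f₀ = 961.5 Hz  (b) Q = 0.3436  (c) BW = 2799 Hz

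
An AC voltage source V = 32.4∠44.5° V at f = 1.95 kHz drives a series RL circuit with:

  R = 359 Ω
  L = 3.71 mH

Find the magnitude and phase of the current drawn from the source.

Step 1 — Angular frequency: ω = 2π·f = 2π·1950 = 1.225e+04 rad/s.
Step 2 — Component impedances:
  R: Z = R = 359 Ω
  L: Z = jωL = j·1.225e+04·0.00371 = 0 + j45.46 Ω
Step 3 — Series combination: Z_total = R + L = 359 + j45.46 Ω = 361.9∠7.2° Ω.
Step 4 — Source phasor: V = 32.4∠44.5° V = 23.11 + j22.71 V.
Step 5 — Ohm's law: I = V / Z_total = (23.11 + j22.71) / (359 + j45.46) = 0.07124 + j0.05424 A.
Step 6 — Convert to polar: |I| = 0.08954 A, ∠I = 37.3°.

I = 0.08954∠37.3° A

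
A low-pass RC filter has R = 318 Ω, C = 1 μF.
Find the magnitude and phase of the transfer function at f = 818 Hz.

Step 1 — Angular frequency: ω = 2π·818 = 5140 rad/s.
Step 2 — Transfer function: H(jω) = 1/(1 + jωRC).
Step 3 — Denominator: 1 + jωRC = 1 + j·5140·318·1e-06 = 1 + j1.634.
Step 4 — H = 0.2724 - j0.4452.
Step 5 — Magnitude: |H| = 0.5219 (-5.6 dB); phase: φ = -58.5°.

|H| = 0.5219 (-5.6 dB), φ = -58.5°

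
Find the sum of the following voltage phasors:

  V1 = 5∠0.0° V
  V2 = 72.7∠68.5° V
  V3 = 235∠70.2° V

Step 1 — Convert each phasor to rectangular form:
  V1 = 5·(cos(0.0°) + j·sin(0.0°)) = 5 V
  V2 = 72.7·(cos(68.5°) + j·sin(68.5°)) = 26.64 + j67.64 V
  V3 = 235·(cos(70.2°) + j·sin(70.2°)) = 79.6 + j221.1 V
Step 2 — Sum components: V_total = 111.2 + j288.7 V.
Step 3 — Convert to polar: |V_total| = 309.4 V, ∠V_total = 68.9°.

V_total = 309.4∠68.9° V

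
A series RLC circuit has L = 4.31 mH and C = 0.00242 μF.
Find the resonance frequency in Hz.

Step 1 — Resonance condition Im(Z)=0 gives ω₀ = 1/√(LC).
Step 2 — ω₀ = 1/√(0.00431·2.42e-09) = 3.096e+05 rad/s.
Step 3 — f₀ = ω₀/(2π) = 4.928e+04 Hz.

f₀ = 4.928e+04 Hz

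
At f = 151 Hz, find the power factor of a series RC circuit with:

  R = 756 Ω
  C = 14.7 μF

Step 1 — Angular frequency: ω = 2π·f = 2π·151 = 948.8 rad/s.
Step 2 — Component impedances:
  R: Z = R = 756 Ω
  C: Z = 1/(jωC) = -j/(ω·C) = 0 - j71.7 Ω
Step 3 — Series combination: Z_total = R + C = 756 - j71.7 Ω = 759.4∠-5.4° Ω.
Step 4 — Power factor: PF = cos(φ) = Re(Z)/|Z| = 756/759.4 = 0.9955.
Step 5 — Type: Im(Z) = -71.7 ⇒ leading (phase φ = -5.4°).

PF = 0.9955 (leading, φ = -5.4°)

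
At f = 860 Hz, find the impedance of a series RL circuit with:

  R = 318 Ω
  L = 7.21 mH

Step 1 — Angular frequency: ω = 2π·f = 2π·860 = 5404 rad/s.
Step 2 — Component impedances:
  R: Z = R = 318 Ω
  L: Z = jωL = j·5404·0.00721 = 0 + j38.96 Ω
Step 3 — Series combination: Z_total = R + L = 318 + j38.96 Ω = 320.4∠7.0° Ω.

Z = 318 + j38.96 Ω = 320.4∠7.0° Ω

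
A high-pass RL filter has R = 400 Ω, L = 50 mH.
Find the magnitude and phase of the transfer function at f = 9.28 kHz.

Step 1 — Angular frequency: ω = 2π·9280 = 5.831e+04 rad/s.
Step 2 — Transfer function: H(jω) = jωL/(R + jωL).
Step 3 — Numerator jωL = j·2915; denominator R + jωL = 400 + j2915.
Step 4 — H = 0.9815 + j0.1347.
Step 5 — Magnitude: |H| = 0.9907 (-0.1 dB); phase: φ = 7.8°.

|H| = 0.9907 (-0.1 dB), φ = 7.8°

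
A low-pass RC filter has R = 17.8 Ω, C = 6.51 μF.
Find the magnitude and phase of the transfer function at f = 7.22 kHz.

Step 1 — Angular frequency: ω = 2π·7220 = 4.536e+04 rad/s.
Step 2 — Transfer function: H(jω) = 1/(1 + jωRC).
Step 3 — Denominator: 1 + jωRC = 1 + j·4.536e+04·17.8·6.51e-06 = 1 + j5.257.
Step 4 — H = 0.03492 - j0.1836.
Step 5 — Magnitude: |H| = 0.1869 (-14.6 dB); phase: φ = -79.2°.

|H| = 0.1869 (-14.6 dB), φ = -79.2°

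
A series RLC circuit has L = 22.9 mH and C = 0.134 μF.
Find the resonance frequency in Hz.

Step 1 — Resonance condition Im(Z)=0 gives ω₀ = 1/√(LC).
Step 2 — ω₀ = 1/√(0.0229·1.34e-07) = 1.805e+04 rad/s.
Step 3 — f₀ = ω₀/(2π) = 2873 Hz.

f₀ = 2873 Hz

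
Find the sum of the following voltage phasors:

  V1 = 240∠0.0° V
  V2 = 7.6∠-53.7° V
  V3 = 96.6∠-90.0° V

Step 1 — Convert each phasor to rectangular form:
  V1 = 240·(cos(0.0°) + j·sin(0.0°)) = 240 V
  V2 = 7.6·(cos(-53.7°) + j·sin(-53.7°)) = 4.499 - j6.125 V
  V3 = 96.6·(cos(-90.0°) + j·sin(-90.0°)) = 0 - j96.6 V
Step 2 — Sum components: V_total = 244.5 - j102.7 V.
Step 3 — Convert to polar: |V_total| = 265.2 V, ∠V_total = -22.8°.

V_total = 265.2∠-22.8° V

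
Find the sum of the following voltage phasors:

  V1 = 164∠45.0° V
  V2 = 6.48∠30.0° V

Step 1 — Convert each phasor to rectangular form:
  V1 = 164·(cos(45.0°) + j·sin(45.0°)) = 116 + j116 V
  V2 = 6.48·(cos(30.0°) + j·sin(30.0°)) = 5.612 + j3.24 V
Step 2 — Sum components: V_total = 121.6 + j119.2 V.
Step 3 — Convert to polar: |V_total| = 170.3 V, ∠V_total = 44.4°.

V_total = 170.3∠44.4° V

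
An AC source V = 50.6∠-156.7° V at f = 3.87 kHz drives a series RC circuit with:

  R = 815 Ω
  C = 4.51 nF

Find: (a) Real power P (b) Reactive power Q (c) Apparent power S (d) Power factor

Step 1 — Angular frequency: ω = 2π·f = 2π·3870 = 2.432e+04 rad/s.
Step 2 — Component impedances:
  R: Z = R = 815 Ω
  C: Z = 1/(jωC) = -j/(ω·C) = 0 - j9119 Ω
Step 3 — Series combination: Z_total = R + C = 815 - j9119 Ω = 9155∠-84.9° Ω.
Step 4 — Source phasor: V = 50.6∠-156.7° V = -46.47 - j20.01 V.
Step 5 — Current: I = V / Z = 0.001726 - j0.005251 A = 0.005527∠-71.8° A.
Step 6 — Complex power: S = V·I* = 0.0249 - j0.2786 VA.
Step 7 — Real power: P = Re(S) = 0.0249 W.
Step 8 — Reactive power: Q = Im(S) = -0.2786 VAR.
Step 9 — Apparent power: |S| = 0.2797 VA.
Step 10 — Power factor: PF = P/|S| = 0.08902 (leading).

(a) P = 0.0249 W  (b) Q = -0.2786 VAR  (c) S = 0.2797 VA  (d) PF = 0.08902 (leading)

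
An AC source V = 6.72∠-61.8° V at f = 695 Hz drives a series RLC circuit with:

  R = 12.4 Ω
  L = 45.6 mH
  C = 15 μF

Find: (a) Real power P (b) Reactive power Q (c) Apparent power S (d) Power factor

Step 1 — Angular frequency: ω = 2π·f = 2π·695 = 4367 rad/s.
Step 2 — Component impedances:
  R: Z = R = 12.4 Ω
  L: Z = jωL = j·4367·0.0456 = 0 + j199.1 Ω
  C: Z = 1/(jωC) = -j/(ω·C) = 0 - j15.27 Ω
Step 3 — Series combination: Z_total = R + L + C = 12.4 + j183.9 Ω = 184.3∠86.1° Ω.
Step 4 — Source phasor: V = 6.72∠-61.8° V = 3.176 - j5.922 V.
Step 5 — Current: I = V / Z = -0.03091 - j0.01936 A = 0.03647∠-147.9° A.
Step 6 — Complex power: S = V·I* = 0.01649 + j0.2445 VA.
Step 7 — Real power: P = Re(S) = 0.01649 W.
Step 8 — Reactive power: Q = Im(S) = 0.2445 VAR.
Step 9 — Apparent power: |S| = 0.2451 VA.
Step 10 — Power factor: PF = P/|S| = 0.06729 (lagging).

(a) P = 0.01649 W  (b) Q = 0.2445 VAR  (c) S = 0.2451 VA  (d) PF = 0.06729 (lagging)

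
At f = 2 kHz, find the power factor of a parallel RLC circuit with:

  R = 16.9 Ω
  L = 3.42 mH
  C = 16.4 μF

Step 1 — Angular frequency: ω = 2π·f = 2π·2000 = 1.257e+04 rad/s.
Step 2 — Component impedances:
  R: Z = R = 16.9 Ω
  L: Z = jωL = j·1.257e+04·0.00342 = 0 + j42.98 Ω
  C: Z = 1/(jωC) = -j/(ω·C) = 0 - j4.852 Ω
Step 3 — Parallel combination: 1/Z_total = 1/R + 1/L + 1/C; Z_total = 1.603 - j4.951 Ω = 5.204∠-72.1° Ω.
Step 4 — Power factor: PF = cos(φ) = Re(Z)/|Z| = 1.6025/5.2041 = 0.3079.
Step 5 — Type: Im(Z) = -4.951 ⇒ leading (phase φ = -72.1°).

PF = 0.3079 (leading, φ = -72.1°)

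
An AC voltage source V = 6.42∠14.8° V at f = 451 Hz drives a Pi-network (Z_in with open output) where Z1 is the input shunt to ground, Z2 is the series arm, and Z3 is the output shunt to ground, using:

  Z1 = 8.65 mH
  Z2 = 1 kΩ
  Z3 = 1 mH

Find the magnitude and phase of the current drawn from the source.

Step 1 — Angular frequency: ω = 2π·f = 2π·451 = 2834 rad/s.
Step 2 — Component impedances:
  Z1: Z = jωL = j·2834·0.00865 = 0 + j24.51 Ω
  Z2: Z = R = 1000 Ω
  Z3: Z = jωL = j·2834·0.001 = 0 + j2.834 Ω
Step 3 — With open output, the series arm Z2 and the output shunt Z3 appear in series to ground: Z2 + Z3 = 1000 + j2.834 Ω.
Step 4 — Parallel with input shunt Z1: Z_in = Z1 || (Z2 + Z3) = 0.6004 + j24.5 Ω = 24.5∠88.6° Ω.
Step 5 — Source phasor: V = 6.42∠14.8° V = 6.207 + j1.64 V.
Step 6 — Ohm's law: I = V / Z_total = (6.207 + j1.64) / (0.6004 + j24.5) = 0.07312 - j0.2516 A.
Step 7 — Convert to polar: |I| = 0.262 A, ∠I = -73.8°.

I = 0.262∠-73.8° A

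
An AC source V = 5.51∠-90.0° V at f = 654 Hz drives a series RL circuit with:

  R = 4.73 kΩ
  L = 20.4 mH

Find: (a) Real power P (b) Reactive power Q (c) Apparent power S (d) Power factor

Step 1 — Angular frequency: ω = 2π·f = 2π·654 = 4109 rad/s.
Step 2 — Component impedances:
  R: Z = R = 4730 Ω
  L: Z = jωL = j·4109·0.0204 = 0 + j83.83 Ω
Step 3 — Series combination: Z_total = R + L = 4730 + j83.83 Ω = 4731∠1.0° Ω.
Step 4 — Source phasor: V = 5.51∠-90.0° V = 0 - j5.51 V.
Step 5 — Current: I = V / Z = -2.064e-05 - j0.001165 A = 0.001165∠-91.0° A.
Step 6 — Complex power: S = V·I* = 0.006417 + j0.0001137 VA.
Step 7 — Real power: P = Re(S) = 0.006417 W.
Step 8 — Reactive power: Q = Im(S) = 0.0001137 VAR.
Step 9 — Apparent power: |S| = 0.006418 VA.
Step 10 — Power factor: PF = P/|S| = 0.9998 (lagging).

(a) P = 0.006417 W  (b) Q = 0.0001137 VAR  (c) S = 0.006418 VA  (d) PF = 0.9998 (lagging)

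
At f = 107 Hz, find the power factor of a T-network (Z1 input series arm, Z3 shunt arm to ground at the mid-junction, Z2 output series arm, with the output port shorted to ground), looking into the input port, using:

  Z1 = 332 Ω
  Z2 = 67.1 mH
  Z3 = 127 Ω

Step 1 — Angular frequency: ω = 2π·f = 2π·107 = 672.3 rad/s.
Step 2 — Component impedances:
  Z1: Z = R = 332 Ω
  Z2: Z = jωL = j·672.3·0.0671 = 0 + j45.11 Ω
  Z3: Z = R = 127 Ω
Step 3 — With the output port shorted to ground, the output series arm Z2 runs from the junction to ground; the shunt arm Z3 also runs from the junction to ground. They appear in parallel: Z3 || Z2 = 14.23 + j40.06 Ω.
Step 4 — Series with input arm Z1: Z_in = Z1 + (Z3 || Z2) = 346.2 + j40.06 Ω = 348.5∠6.6° Ω.
Step 5 — Power factor: PF = cos(φ) = Re(Z)/|Z| = 346.2/348.5 = 0.9934.
Step 6 — Type: Im(Z) = 40.06 ⇒ lagging (phase φ = 6.6°).

PF = 0.9934 (lagging, φ = 6.6°)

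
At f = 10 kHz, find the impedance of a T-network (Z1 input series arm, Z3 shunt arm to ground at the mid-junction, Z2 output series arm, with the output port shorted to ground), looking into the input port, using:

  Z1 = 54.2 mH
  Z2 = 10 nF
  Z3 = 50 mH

Step 1 — Angular frequency: ω = 2π·f = 2π·1e+04 = 6.283e+04 rad/s.
Step 2 — Component impedances:
  Z1: Z = jωL = j·6.283e+04·0.0542 = 0 + j3405 Ω
  Z2: Z = 1/(jωC) = -j/(ω·C) = 0 - j1592 Ω
  Z3: Z = jωL = j·6.283e+04·0.05 = 0 + j3142 Ω
Step 3 — With the output port shorted to ground, the output series arm Z2 runs from the junction to ground; the shunt arm Z3 also runs from the junction to ground. They appear in parallel: Z3 || Z2 = 0 - j3226 Ω.
Step 4 — Series with input arm Z1: Z_in = Z1 + (Z3 || Z2) = 0 + j179.8 Ω = 179.8∠90.0° Ω.

Z = 0 + j179.8 Ω = 179.8∠90.0° Ω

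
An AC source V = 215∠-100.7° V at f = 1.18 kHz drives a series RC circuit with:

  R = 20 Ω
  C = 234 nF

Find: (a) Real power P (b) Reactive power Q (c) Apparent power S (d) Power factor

Step 1 — Angular frequency: ω = 2π·f = 2π·1180 = 7414 rad/s.
Step 2 — Component impedances:
  R: Z = R = 20 Ω
  C: Z = 1/(jωC) = -j/(ω·C) = 0 - j576.4 Ω
Step 3 — Series combination: Z_total = R + C = 20 - j576.4 Ω = 576.7∠-88.0° Ω.
Step 4 — Source phasor: V = 215∠-100.7° V = -39.92 - j211.3 V.
Step 5 — Current: I = V / Z = 0.3637 - j0.08187 A = 0.3728∠-12.7° A.
Step 6 — Complex power: S = V·I* = 2.779 - j80.1 VA.
Step 7 — Real power: P = Re(S) = 2.779 W.
Step 8 — Reactive power: Q = Im(S) = -80.1 VAR.
Step 9 — Apparent power: |S| = 80.15 VA.
Step 10 — Power factor: PF = P/|S| = 0.03468 (leading).

(a) P = 2.779 W  (b) Q = -80.1 VAR  (c) S = 80.15 VA  (d) PF = 0.03468 (leading)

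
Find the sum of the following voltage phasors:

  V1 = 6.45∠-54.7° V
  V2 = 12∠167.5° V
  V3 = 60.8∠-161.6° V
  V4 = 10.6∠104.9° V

Step 1 — Convert each phasor to rectangular form:
  V1 = 6.45·(cos(-54.7°) + j·sin(-54.7°)) = 3.727 - j5.264 V
  V2 = 12·(cos(167.5°) + j·sin(167.5°)) = -11.72 + j2.597 V
  V3 = 60.8·(cos(-161.6°) + j·sin(-161.6°)) = -57.69 - j19.19 V
  V4 = 10.6·(cos(104.9°) + j·sin(104.9°)) = -2.726 + j10.24 V
Step 2 — Sum components: V_total = -68.41 - j11.61 V.
Step 3 — Convert to polar: |V_total| = 69.38 V, ∠V_total = -170.4°.

V_total = 69.38∠-170.4° V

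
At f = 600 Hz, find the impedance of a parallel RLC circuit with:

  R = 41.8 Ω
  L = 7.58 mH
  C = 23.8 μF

Step 1 — Angular frequency: ω = 2π·f = 2π·600 = 3770 rad/s.
Step 2 — Component impedances:
  R: Z = R = 41.8 Ω
  L: Z = jωL = j·3770·0.00758 = 0 + j28.58 Ω
  C: Z = 1/(jωC) = -j/(ω·C) = 0 - j11.15 Ω
Step 3 — Parallel combination: 1/Z_total = 1/R + 1/L + 1/C; Z_total = 6.706 - j15.34 Ω = 16.74∠-66.4° Ω.

Z = 6.706 - j15.34 Ω = 16.74∠-66.4° Ω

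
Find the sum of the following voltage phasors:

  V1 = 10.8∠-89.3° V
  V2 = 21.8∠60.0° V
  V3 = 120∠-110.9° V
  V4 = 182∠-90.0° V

Step 1 — Convert each phasor to rectangular form:
  V1 = 10.8·(cos(-89.3°) + j·sin(-89.3°)) = 0.1319 - j10.8 V
  V2 = 21.8·(cos(60.0°) + j·sin(60.0°)) = 10.9 + j18.88 V
  V3 = 120·(cos(-110.9°) + j·sin(-110.9°)) = -42.81 - j112.1 V
  V4 = 182·(cos(-90.0°) + j·sin(-90.0°)) = 0 - j182 V
Step 2 — Sum components: V_total = -31.78 - j286 V.
Step 3 — Convert to polar: |V_total| = 287.8 V, ∠V_total = -96.3°.

V_total = 287.8∠-96.3° V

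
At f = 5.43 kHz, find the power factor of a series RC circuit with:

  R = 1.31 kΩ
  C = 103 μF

Step 1 — Angular frequency: ω = 2π·f = 2π·5430 = 3.412e+04 rad/s.
Step 2 — Component impedances:
  R: Z = R = 1310 Ω
  C: Z = 1/(jωC) = -j/(ω·C) = 0 - j0.2846 Ω
Step 3 — Series combination: Z_total = R + C = 1310 - j0.2846 Ω = 1310∠-0.0° Ω.
Step 4 — Power factor: PF = cos(φ) = Re(Z)/|Z| = 1310/1310 = 1.
Step 5 — Type: Im(Z) = -0.2846 ⇒ leading (phase φ = -0.0°).

PF = 1 (leading, φ = -0.0°)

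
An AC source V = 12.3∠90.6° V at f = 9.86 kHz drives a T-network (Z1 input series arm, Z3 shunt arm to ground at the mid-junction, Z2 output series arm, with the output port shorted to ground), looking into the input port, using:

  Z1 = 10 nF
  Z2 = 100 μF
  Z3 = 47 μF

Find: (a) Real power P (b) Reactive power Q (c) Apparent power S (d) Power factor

Step 1 — Angular frequency: ω = 2π·f = 2π·9860 = 6.195e+04 rad/s.
Step 2 — Component impedances:
  Z1: Z = 1/(jωC) = -j/(ω·C) = 0 - j1614 Ω
  Z2: Z = 1/(jωC) = -j/(ω·C) = 0 - j0.1614 Ω
  Z3: Z = 1/(jωC) = -j/(ω·C) = 0 - j0.3434 Ω
Step 3 — With the output port shorted to ground, the output series arm Z2 runs from the junction to ground; the shunt arm Z3 also runs from the junction to ground. They appear in parallel: Z3 || Z2 = 0 - j0.1098 Ω.
Step 4 — Series with input arm Z1: Z_in = Z1 + (Z3 || Z2) = 0 - j1614 Ω = 1614∠-90.0° Ω.
Step 5 — Source phasor: V = 12.3∠90.6° V = -0.1288 + j12.3 V.
Step 6 — Current: I = V / Z = -0.007619 - j7.979e-05 A = 0.00762∠-179.4° A.
Step 7 — Complex power: S = V·I* = 0 - j0.09372 VA.
Step 8 — Real power: P = Re(S) = 0 W.
Step 9 — Reactive power: Q = Im(S) = -0.09372 VAR.
Step 10 — Apparent power: |S| = 0.09372 VA.
Step 11 — Power factor: PF = P/|S| = 0 (leading).

(a) P = 0 W  (b) Q = -0.09372 VAR  (c) S = 0.09372 VA  (d) PF = 0 (leading)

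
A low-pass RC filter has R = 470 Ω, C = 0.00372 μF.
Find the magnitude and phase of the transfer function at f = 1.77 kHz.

Step 1 — Angular frequency: ω = 2π·1770 = 1.112e+04 rad/s.
Step 2 — Transfer function: H(jω) = 1/(1 + jωRC).
Step 3 — Denominator: 1 + jωRC = 1 + j·1.112e+04·470·3.72e-09 = 1 + j0.01944.
Step 4 — H = 0.9996 - j0.01944.
Step 5 — Magnitude: |H| = 0.9998 (-0.0 dB); phase: φ = -1.1°.

|H| = 0.9998 (-0.0 dB), φ = -1.1°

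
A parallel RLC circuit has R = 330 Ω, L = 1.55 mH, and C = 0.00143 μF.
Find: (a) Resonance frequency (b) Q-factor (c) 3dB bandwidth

Step 1 — Resonance: ω₀ = 1/√(LC) = 1/√(0.00155·1.43e-09) = 6.717e+05 rad/s.
Step 2 — f₀ = ω₀/(2π) = 1.069e+05 Hz.
Step 3 — Parallel Q: Q = R/(ω₀L) = 330/(6.717e+05·0.00155) = 0.317.
Step 4 — Bandwidth: Δω = ω₀/Q = 2.119e+06 rad/s; BW = Δω/(2π) = 3.373e+05 Hz.

(a) f₀ = 1.069e+05 Hz  (b) Q = 0.317  (c) BW = 3.373e+05 Hz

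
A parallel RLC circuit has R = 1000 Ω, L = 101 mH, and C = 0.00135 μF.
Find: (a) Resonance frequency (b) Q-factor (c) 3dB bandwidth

Step 1 — Resonance: ω₀ = 1/√(LC) = 1/√(0.101·1.35e-09) = 8.564e+04 rad/s.
Step 2 — f₀ = ω₀/(2π) = 1.363e+04 Hz.
Step 3 — Parallel Q: Q = R/(ω₀L) = 1000/(8.564e+04·0.101) = 0.1156.
Step 4 — Bandwidth: Δω = ω₀/Q = 7.407e+05 rad/s; BW = Δω/(2π) = 1.179e+05 Hz.

(a) f₀ = 1.363e+04 Hz  (b) Q = 0.1156  (c) BW = 1.179e+05 Hz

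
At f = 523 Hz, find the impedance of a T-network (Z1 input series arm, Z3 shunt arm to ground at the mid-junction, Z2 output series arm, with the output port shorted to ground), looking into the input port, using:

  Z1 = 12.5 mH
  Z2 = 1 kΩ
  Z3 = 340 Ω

Step 1 — Angular frequency: ω = 2π·f = 2π·523 = 3286 rad/s.
Step 2 — Component impedances:
  Z1: Z = jωL = j·3286·0.0125 = 0 + j41.08 Ω
  Z2: Z = R = 1000 Ω
  Z3: Z = R = 340 Ω
Step 3 — With the output port shorted to ground, the output series arm Z2 runs from the junction to ground; the shunt arm Z3 also runs from the junction to ground. They appear in parallel: Z3 || Z2 = 253.7 Ω.
Step 4 — Series with input arm Z1: Z_in = Z1 + (Z3 || Z2) = 253.7 + j41.08 Ω = 257∠9.2° Ω.

Z = 253.7 + j41.08 Ω = 257∠9.2° Ω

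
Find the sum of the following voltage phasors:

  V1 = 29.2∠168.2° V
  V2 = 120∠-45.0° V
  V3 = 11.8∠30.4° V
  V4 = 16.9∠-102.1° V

Step 1 — Convert each phasor to rectangular form:
  V1 = 29.2·(cos(168.2°) + j·sin(168.2°)) = -28.58 + j5.971 V
  V2 = 120·(cos(-45.0°) + j·sin(-45.0°)) = 84.85 - j84.85 V
  V3 = 11.8·(cos(30.4°) + j·sin(30.4°)) = 10.18 + j5.971 V
  V4 = 16.9·(cos(-102.1°) + j·sin(-102.1°)) = -3.543 - j16.52 V
Step 2 — Sum components: V_total = 62.9 - j89.43 V.
Step 3 — Convert to polar: |V_total| = 109.3 V, ∠V_total = -54.9°.

V_total = 109.3∠-54.9° V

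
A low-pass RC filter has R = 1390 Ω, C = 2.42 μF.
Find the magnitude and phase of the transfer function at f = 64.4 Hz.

Step 1 — Angular frequency: ω = 2π·64.4 = 404.6 rad/s.
Step 2 — Transfer function: H(jω) = 1/(1 + jωRC).
Step 3 — Denominator: 1 + jωRC = 1 + j·404.6·1390·2.42e-06 = 1 + j1.361.
Step 4 — H = 0.3506 - j0.4771.
Step 5 — Magnitude: |H| = 0.5921 (-4.6 dB); phase: φ = -53.7°.

|H| = 0.5921 (-4.6 dB), φ = -53.7°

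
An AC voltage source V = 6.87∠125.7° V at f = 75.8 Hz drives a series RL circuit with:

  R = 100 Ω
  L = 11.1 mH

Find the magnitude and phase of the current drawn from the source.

Step 1 — Angular frequency: ω = 2π·f = 2π·75.8 = 476.3 rad/s.
Step 2 — Component impedances:
  R: Z = R = 100 Ω
  L: Z = jωL = j·476.3·0.0111 = 0 + j5.287 Ω
Step 3 — Series combination: Z_total = R + L = 100 + j5.287 Ω = 100.1∠3.0° Ω.
Step 4 — Source phasor: V = 6.87∠125.7° V = -4.009 + j5.579 V.
Step 5 — Ohm's law: I = V / Z_total = (-4.009 + j5.579) / (100 + j5.287) = -0.03704 + j0.05775 A.
Step 6 — Convert to polar: |I| = 0.0686 A, ∠I = 122.7°.

I = 0.0686∠122.7° A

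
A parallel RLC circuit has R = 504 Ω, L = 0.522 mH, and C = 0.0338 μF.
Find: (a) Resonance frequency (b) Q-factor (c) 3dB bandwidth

Step 1 — Resonance: ω₀ = 1/√(LC) = 1/√(0.000522·3.38e-08) = 2.381e+05 rad/s.
Step 2 — f₀ = ω₀/(2π) = 3.789e+04 Hz.
Step 3 — Parallel Q: Q = R/(ω₀L) = 504/(2.381e+05·0.000522) = 4.056.
Step 4 — Bandwidth: Δω = ω₀/Q = 5.87e+04 rad/s; BW = Δω/(2π) = 9343 Hz.

(a) f₀ = 3.789e+04 Hz  (b) Q = 4.056  (c) BW = 9343 Hz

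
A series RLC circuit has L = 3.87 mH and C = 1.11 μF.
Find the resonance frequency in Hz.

Step 1 — Resonance condition Im(Z)=0 gives ω₀ = 1/√(LC).
Step 2 — ω₀ = 1/√(0.00387·1.11e-06) = 1.526e+04 rad/s.
Step 3 — f₀ = ω₀/(2π) = 2428 Hz.

f₀ = 2428 Hz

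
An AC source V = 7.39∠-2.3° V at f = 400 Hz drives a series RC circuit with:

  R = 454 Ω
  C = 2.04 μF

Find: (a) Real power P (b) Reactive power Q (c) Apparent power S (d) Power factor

Step 1 — Angular frequency: ω = 2π·f = 2π·400 = 2513 rad/s.
Step 2 — Component impedances:
  R: Z = R = 454 Ω
  C: Z = 1/(jωC) = -j/(ω·C) = 0 - j195 Ω
Step 3 — Series combination: Z_total = R + C = 454 - j195 Ω = 494.1∠-23.2° Ω.
Step 4 — Source phasor: V = 7.39∠-2.3° V = 7.384 - j0.2966 V.
Step 5 — Current: I = V / Z = 0.01397 + j0.005347 A = 0.01496∠20.9° A.
Step 6 — Complex power: S = V·I* = 0.1015 - j0.04363 VA.
Step 7 — Real power: P = Re(S) = 0.1015 W.
Step 8 — Reactive power: Q = Im(S) = -0.04363 VAR.
Step 9 — Apparent power: |S| = 0.1105 VA.
Step 10 — Power factor: PF = P/|S| = 0.9188 (leading).

(a) P = 0.1015 W  (b) Q = -0.04363 VAR  (c) S = 0.1105 VA  (d) PF = 0.9188 (leading)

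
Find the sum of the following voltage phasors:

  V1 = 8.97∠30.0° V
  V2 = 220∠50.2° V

Step 1 — Convert each phasor to rectangular form:
  V1 = 8.97·(cos(30.0°) + j·sin(30.0°)) = 7.768 + j4.485 V
  V2 = 220·(cos(50.2°) + j·sin(50.2°)) = 140.8 + j169 V
Step 2 — Sum components: V_total = 148.6 + j173.5 V.
Step 3 — Convert to polar: |V_total| = 228.4 V, ∠V_total = 49.4°.

V_total = 228.4∠49.4° V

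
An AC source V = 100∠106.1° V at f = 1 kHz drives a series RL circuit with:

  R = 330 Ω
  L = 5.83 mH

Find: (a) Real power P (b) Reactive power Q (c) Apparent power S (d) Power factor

Step 1 — Angular frequency: ω = 2π·f = 2π·1000 = 6283 rad/s.
Step 2 — Component impedances:
  R: Z = R = 330 Ω
  L: Z = jωL = j·6283·0.00583 = 0 + j36.63 Ω
Step 3 — Series combination: Z_total = R + L = 330 + j36.63 Ω = 332∠6.3° Ω.
Step 4 — Source phasor: V = 100∠106.1° V = -27.73 + j96.08 V.
Step 5 — Current: I = V / Z = -0.05109 + j0.2968 A = 0.3012∠99.8° A.
Step 6 — Complex power: S = V·I* = 29.93 + j3.323 VA.
Step 7 — Real power: P = Re(S) = 29.93 W.
Step 8 — Reactive power: Q = Im(S) = 3.323 VAR.
Step 9 — Apparent power: |S| = 30.12 VA.
Step 10 — Power factor: PF = P/|S| = 0.9939 (lagging).

(a) P = 29.93 W  (b) Q = 3.323 VAR  (c) S = 30.12 VA  (d) PF = 0.9939 (lagging)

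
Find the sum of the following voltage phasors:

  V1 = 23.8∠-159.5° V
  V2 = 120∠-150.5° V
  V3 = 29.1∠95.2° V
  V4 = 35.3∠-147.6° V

Step 1 — Convert each phasor to rectangular form:
  V1 = 23.8·(cos(-159.5°) + j·sin(-159.5°)) = -22.29 - j8.335 V
  V2 = 120·(cos(-150.5°) + j·sin(-150.5°)) = -104.4 - j59.09 V
  V3 = 29.1·(cos(95.2°) + j·sin(95.2°)) = -2.637 + j28.98 V
  V4 = 35.3·(cos(-147.6°) + j·sin(-147.6°)) = -29.8 - j18.91 V
Step 2 — Sum components: V_total = -159.2 - j57.36 V.
Step 3 — Convert to polar: |V_total| = 169.2 V, ∠V_total = -160.2°.

V_total = 169.2∠-160.2° V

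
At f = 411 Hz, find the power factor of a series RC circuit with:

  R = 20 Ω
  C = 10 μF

Step 1 — Angular frequency: ω = 2π·f = 2π·411 = 2582 rad/s.
Step 2 — Component impedances:
  R: Z = R = 20 Ω
  C: Z = 1/(jωC) = -j/(ω·C) = 0 - j38.72 Ω
Step 3 — Series combination: Z_total = R + C = 20 - j38.72 Ω = 43.58∠-62.7° Ω.
Step 4 — Power factor: PF = cos(φ) = Re(Z)/|Z| = 20/43.58 = 0.4589.
Step 5 — Type: Im(Z) = -38.72 ⇒ leading (phase φ = -62.7°).

PF = 0.4589 (leading, φ = -62.7°)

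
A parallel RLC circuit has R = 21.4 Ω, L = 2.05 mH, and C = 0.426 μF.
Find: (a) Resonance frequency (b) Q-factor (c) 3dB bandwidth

Step 1 — Resonance: ω₀ = 1/√(LC) = 1/√(0.00205·4.26e-07) = 3.384e+04 rad/s.
Step 2 — f₀ = ω₀/(2π) = 5386 Hz.
Step 3 — Parallel Q: Q = R/(ω₀L) = 21.4/(3.384e+04·0.00205) = 0.3085.
Step 4 — Bandwidth: Δω = ω₀/Q = 1.097e+05 rad/s; BW = Δω/(2π) = 1.746e+04 Hz.

(a) f₀ = 5386 Hz  (b) Q = 0.3085  (c) BW = 1.746e+04 Hz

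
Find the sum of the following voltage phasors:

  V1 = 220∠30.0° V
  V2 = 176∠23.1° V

Step 1 — Convert each phasor to rectangular form:
  V1 = 220·(cos(30.0°) + j·sin(30.0°)) = 190.5 + j110 V
  V2 = 176·(cos(23.1°) + j·sin(23.1°)) = 161.9 + j69.05 V
Step 2 — Sum components: V_total = 352.4 + j179.1 V.
Step 3 — Convert to polar: |V_total| = 395.3 V, ∠V_total = 26.9°.

V_total = 395.3∠26.9° V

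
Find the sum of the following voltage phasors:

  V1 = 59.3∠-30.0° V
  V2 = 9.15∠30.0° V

Step 1 — Convert each phasor to rectangular form:
  V1 = 59.3·(cos(-30.0°) + j·sin(-30.0°)) = 51.36 - j29.65 V
  V2 = 9.15·(cos(30.0°) + j·sin(30.0°)) = 7.924 + j4.575 V
Step 2 — Sum components: V_total = 59.28 - j25.07 V.
Step 3 — Convert to polar: |V_total| = 64.36 V, ∠V_total = -22.9°.

V_total = 64.36∠-22.9° V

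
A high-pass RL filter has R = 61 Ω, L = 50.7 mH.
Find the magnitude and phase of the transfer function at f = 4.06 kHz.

Step 1 — Angular frequency: ω = 2π·4060 = 2.551e+04 rad/s.
Step 2 — Transfer function: H(jω) = jωL/(R + jωL).
Step 3 — Numerator jωL = j·1293; denominator R + jωL = 61 + j1293.
Step 4 — H = 0.9978 + j0.04706.
Step 5 — Magnitude: |H| = 0.9989 (-0.0 dB); phase: φ = 2.7°.

|H| = 0.9989 (-0.0 dB), φ = 2.7°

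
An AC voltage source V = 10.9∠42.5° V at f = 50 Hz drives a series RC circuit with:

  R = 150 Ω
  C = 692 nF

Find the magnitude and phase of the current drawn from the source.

Step 1 — Angular frequency: ω = 2π·f = 2π·50 = 314.2 rad/s.
Step 2 — Component impedances:
  R: Z = R = 150 Ω
  C: Z = 1/(jωC) = -j/(ω·C) = 0 - j4600 Ω
Step 3 — Series combination: Z_total = R + C = 150 - j4600 Ω = 4602∠-88.1° Ω.
Step 4 — Source phasor: V = 10.9∠42.5° V = 8.036 + j7.364 V.
Step 5 — Ohm's law: I = V / Z_total = (8.036 + j7.364) / (150 - j4600) = -0.001542 + j0.001797 A.
Step 6 — Convert to polar: |I| = 0.002368 A, ∠I = 130.6°.

I = 0.002368∠130.6° A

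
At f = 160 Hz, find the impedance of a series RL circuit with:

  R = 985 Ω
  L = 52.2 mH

Step 1 — Angular frequency: ω = 2π·f = 2π·160 = 1005 rad/s.
Step 2 — Component impedances:
  R: Z = R = 985 Ω
  L: Z = jωL = j·1005·0.0522 = 0 + j52.48 Ω
Step 3 — Series combination: Z_total = R + L = 985 + j52.48 Ω = 986.4∠3.0° Ω.

Z = 985 + j52.48 Ω = 986.4∠3.0° Ω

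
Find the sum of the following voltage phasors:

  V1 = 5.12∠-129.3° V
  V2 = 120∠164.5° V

Step 1 — Convert each phasor to rectangular form:
  V1 = 5.12·(cos(-129.3°) + j·sin(-129.3°)) = -3.243 - j3.962 V
  V2 = 120·(cos(164.5°) + j·sin(164.5°)) = -115.6 + j32.07 V
Step 2 — Sum components: V_total = -118.9 + j28.11 V.
Step 3 — Convert to polar: |V_total| = 122.2 V, ∠V_total = 166.7°.

V_total = 122.2∠166.7° V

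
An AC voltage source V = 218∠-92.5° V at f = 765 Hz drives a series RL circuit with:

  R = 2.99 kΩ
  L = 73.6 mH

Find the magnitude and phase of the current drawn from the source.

Step 1 — Angular frequency: ω = 2π·f = 2π·765 = 4807 rad/s.
Step 2 — Component impedances:
  R: Z = R = 2990 Ω
  L: Z = jωL = j·4807·0.0736 = 0 + j353.8 Ω
Step 3 — Series combination: Z_total = R + L = 2990 + j353.8 Ω = 3011∠6.7° Ω.
Step 4 — Source phasor: V = 218∠-92.5° V = -9.509 - j217.8 V.
Step 5 — Ohm's law: I = V / Z_total = (-9.509 - j217.8) / (2990 + j353.8) = -0.01164 - j0.07146 A.
Step 6 — Convert to polar: |I| = 0.0724 A, ∠I = -99.2°.

I = 0.0724∠-99.2° A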